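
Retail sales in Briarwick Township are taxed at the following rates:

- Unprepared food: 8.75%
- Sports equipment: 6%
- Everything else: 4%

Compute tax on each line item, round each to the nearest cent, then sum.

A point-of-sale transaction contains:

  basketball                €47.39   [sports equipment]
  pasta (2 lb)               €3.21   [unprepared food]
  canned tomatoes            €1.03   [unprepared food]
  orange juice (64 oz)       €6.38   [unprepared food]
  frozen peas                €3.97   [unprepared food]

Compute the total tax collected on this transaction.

€4.12

Basketball €47.39: sports equipment → 6% → €2.84
Pasta (2 lb) €3.21: unprepared food → 8.75% → €0.28
Canned tomatoes €1.03: unprepared food → 8.75% → €0.09
Orange juice (64 oz) €6.38: unprepared food → 8.75% → €0.56
Frozen peas €3.97: unprepared food → 8.75% → €0.35
Total tax = €2.84 + €0.28 + €0.09 + €0.56 + €0.35 = €4.12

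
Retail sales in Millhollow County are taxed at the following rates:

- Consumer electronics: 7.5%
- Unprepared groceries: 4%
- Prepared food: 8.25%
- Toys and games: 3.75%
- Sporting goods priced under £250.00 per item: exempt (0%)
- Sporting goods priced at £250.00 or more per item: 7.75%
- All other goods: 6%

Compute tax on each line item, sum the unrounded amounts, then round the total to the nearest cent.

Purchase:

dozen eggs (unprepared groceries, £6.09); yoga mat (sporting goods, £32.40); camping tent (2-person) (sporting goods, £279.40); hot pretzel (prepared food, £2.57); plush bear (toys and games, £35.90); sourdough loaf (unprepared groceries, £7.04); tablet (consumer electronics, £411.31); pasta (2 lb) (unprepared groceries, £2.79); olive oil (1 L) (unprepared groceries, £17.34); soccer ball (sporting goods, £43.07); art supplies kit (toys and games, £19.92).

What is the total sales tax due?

£56.14

Dozen eggs £6.09: unprepared groceries → 4% → £0.2436
Yoga mat £32.40: sporting goods, under £250.00 → 0% → £0.00
Camping tent (2-person) £279.40: sporting goods, £250.00 or more → 7.75% → £21.6535
Hot pretzel £2.57: prepared food → 8.25% → £0.212025
Plush bear £35.90: toys and games → 3.75% → £1.34625
Sourdough loaf £7.04: unprepared groceries → 4% → £0.2816
Tablet £411.31: consumer electronics → 7.5% → £30.84825
Pasta (2 lb) £2.79: unprepared groceries → 4% → £0.1116
Olive oil (1 L) £17.34: unprepared groceries → 4% → £0.6936
Soccer ball £43.07: sporting goods, under £250.00 → 0% → £0.00
Art supplies kit £19.92: toys and games → 3.75% → £0.747
Unrounded tax sum = £56.137425 → £56.14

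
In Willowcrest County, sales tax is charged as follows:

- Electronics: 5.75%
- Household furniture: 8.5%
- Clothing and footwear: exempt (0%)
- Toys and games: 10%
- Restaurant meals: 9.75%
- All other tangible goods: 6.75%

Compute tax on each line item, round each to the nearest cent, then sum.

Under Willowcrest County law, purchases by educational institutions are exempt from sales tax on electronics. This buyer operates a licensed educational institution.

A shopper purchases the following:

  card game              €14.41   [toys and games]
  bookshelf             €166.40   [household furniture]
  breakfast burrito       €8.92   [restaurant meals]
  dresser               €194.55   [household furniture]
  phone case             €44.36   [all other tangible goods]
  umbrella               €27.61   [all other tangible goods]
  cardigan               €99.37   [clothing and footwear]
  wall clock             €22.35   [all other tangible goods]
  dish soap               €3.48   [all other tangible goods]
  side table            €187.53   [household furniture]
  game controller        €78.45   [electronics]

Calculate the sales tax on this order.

Card game €14.41: toys and games → 10% → €1.44
Bookshelf €166.40: household furniture → 8.5% → €14.14
Breakfast burrito €8.92: restaurant meals → 9.75% → €0.87
Dresser €194.55: household furniture → 8.5% → €16.54
Phone case €44.36: all other tangible goods → 6.75% → €2.99
Umbrella €27.61: all other tangible goods → 6.75% → €1.86
Cardigan €99.37: clothing and footwear → 0% → €0.00
Wall clock €22.35: all other tangible goods → 6.75% → €1.51
Dish soap €3.48: all other tangible goods → 6.75% → €0.23
Side table €187.53: household furniture → 8.5% → €15.94
Game controller €78.45: electronics, buyer-exempt → 0% → €0.00
Total tax = €1.44 + €14.14 + €0.87 + €16.54 + €2.99 + €1.86 + €1.51 + €0.23 + €15.94 = €55.52

€55.52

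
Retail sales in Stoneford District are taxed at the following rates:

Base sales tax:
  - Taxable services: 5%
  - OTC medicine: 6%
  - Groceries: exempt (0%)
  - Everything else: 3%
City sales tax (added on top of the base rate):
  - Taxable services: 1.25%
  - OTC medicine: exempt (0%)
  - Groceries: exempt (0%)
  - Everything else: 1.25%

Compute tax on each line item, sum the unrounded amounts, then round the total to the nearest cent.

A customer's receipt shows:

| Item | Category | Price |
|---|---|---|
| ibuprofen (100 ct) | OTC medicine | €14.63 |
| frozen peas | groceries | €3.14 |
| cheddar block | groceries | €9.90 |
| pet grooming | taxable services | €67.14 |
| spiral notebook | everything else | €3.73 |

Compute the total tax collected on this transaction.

Ibuprofen (100 ct) €14.63: OTC medicine → 6% + 0% city = 6% → €0.8778
Frozen peas €3.14: groceries → 0% + 0% city = 0% → €0.00
Cheddar block €9.90: groceries → 0% + 0% city = 0% → €0.00
Pet grooming €67.14: taxable services → 5% + 1.25% city = 6.25% → €4.19625
Spiral notebook €3.73: everything else → 3% + 1.25% city = 4.25% → €0.158525
Unrounded tax sum = €5.232575 → €5.23

€5.23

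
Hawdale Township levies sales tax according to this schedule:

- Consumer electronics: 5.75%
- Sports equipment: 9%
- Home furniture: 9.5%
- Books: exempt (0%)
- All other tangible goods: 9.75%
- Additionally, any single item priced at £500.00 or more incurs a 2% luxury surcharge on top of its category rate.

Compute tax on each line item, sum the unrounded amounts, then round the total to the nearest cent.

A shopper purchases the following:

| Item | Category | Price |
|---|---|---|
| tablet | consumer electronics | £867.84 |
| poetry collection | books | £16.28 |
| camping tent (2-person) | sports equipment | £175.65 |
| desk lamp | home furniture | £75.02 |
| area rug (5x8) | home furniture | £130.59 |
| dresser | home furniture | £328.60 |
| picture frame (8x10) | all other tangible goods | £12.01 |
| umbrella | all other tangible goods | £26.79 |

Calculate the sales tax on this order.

Tablet £867.84: consumer electronics → 5.75% + 2% surcharge = 7.75% → £67.2576
Poetry collection £16.28: books → 0% → £0.00
Camping tent (2-person) £175.65: sports equipment → 9% → £15.8085
Desk lamp £75.02: home furniture → 9.5% → £7.1269
Area rug (5x8) £130.59: home furniture → 9.5% → £12.40605
Dresser £328.60: home furniture → 9.5% → £31.217
Picture frame (8x10) £12.01: all other tangible goods → 9.75% → £1.170975
Umbrella £26.79: all other tangible goods → 9.75% → £2.612025
Unrounded tax sum = £137.59905 → £137.60

£137.60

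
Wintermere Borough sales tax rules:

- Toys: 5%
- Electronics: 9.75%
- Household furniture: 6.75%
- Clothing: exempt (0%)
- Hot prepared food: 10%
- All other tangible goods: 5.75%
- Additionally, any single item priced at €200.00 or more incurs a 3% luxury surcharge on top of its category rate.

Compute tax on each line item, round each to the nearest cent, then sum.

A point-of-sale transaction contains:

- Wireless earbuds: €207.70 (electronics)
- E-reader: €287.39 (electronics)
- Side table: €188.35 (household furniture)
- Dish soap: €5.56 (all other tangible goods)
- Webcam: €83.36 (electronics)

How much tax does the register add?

€84.28

Wireless earbuds €207.70: electronics → 9.75% + 3% surcharge = 12.75% → €26.48
E-reader €287.39: electronics → 9.75% + 3% surcharge = 12.75% → €36.64
Side table €188.35: household furniture → 6.75% → €12.71
Dish soap €5.56: all other tangible goods → 5.75% → €0.32
Webcam €83.36: electronics → 9.75% → €8.13
Total tax = €26.48 + €36.64 + €12.71 + €0.32 + €8.13 = €84.28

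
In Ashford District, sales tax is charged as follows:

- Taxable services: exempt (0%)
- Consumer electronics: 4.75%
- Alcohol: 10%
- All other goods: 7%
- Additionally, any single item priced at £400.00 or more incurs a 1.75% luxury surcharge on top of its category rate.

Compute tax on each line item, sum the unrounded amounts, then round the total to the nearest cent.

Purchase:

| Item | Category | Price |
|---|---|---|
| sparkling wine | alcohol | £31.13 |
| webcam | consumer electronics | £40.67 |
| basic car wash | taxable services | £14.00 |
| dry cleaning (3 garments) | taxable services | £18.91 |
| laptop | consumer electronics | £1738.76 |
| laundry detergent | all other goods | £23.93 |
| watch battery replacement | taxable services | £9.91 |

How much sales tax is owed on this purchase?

Sparkling wine £31.13: alcohol → 10% → £3.113
Webcam £40.67: consumer electronics → 4.75% → £1.931825
Basic car wash £14.00: taxable services → 0% → £0.00
Dry cleaning (3 garments) £18.91: taxable services → 0% → £0.00
Laptop £1738.76: consumer electronics → 4.75% + 1.75% surcharge = 6.5% → £113.0194
Laundry detergent £23.93: all other goods → 7% → £1.6751
Watch battery replacement £9.91: taxable services → 0% → £0.00
Unrounded tax sum = £119.739325 → £119.74

£119.74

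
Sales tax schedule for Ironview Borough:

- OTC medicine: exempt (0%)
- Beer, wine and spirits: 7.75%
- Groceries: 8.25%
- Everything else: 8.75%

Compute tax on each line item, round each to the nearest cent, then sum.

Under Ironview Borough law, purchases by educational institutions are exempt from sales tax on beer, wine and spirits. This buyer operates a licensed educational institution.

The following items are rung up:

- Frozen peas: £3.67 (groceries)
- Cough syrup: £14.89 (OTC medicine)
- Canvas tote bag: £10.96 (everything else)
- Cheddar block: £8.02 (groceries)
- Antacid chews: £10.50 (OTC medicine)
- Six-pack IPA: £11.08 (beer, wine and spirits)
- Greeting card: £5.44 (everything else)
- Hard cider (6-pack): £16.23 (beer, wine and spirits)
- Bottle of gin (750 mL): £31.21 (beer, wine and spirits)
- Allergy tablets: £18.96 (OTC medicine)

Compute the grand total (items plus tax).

Frozen peas £3.67: groceries → 8.25% → £0.30
Cough syrup £14.89: OTC medicine → 0% → £0.00
Canvas tote bag £10.96: everything else → 8.75% → £0.96
Cheddar block £8.02: groceries → 8.25% → £0.66
Antacid chews £10.50: OTC medicine → 0% → £0.00
Six-pack IPA £11.08: beer, wine and spirits, buyer-exempt → 0% → £0.00
Greeting card £5.44: everything else → 8.75% → £0.48
Hard cider (6-pack) £16.23: beer, wine and spirits, buyer-exempt → 0% → £0.00
Bottle of gin (750 mL) £31.21: beer, wine and spirits, buyer-exempt → 0% → £0.00
Allergy tablets £18.96: OTC medicine → 0% → £0.00
Subtotal = £130.96; tax = £2.40; total due = £133.36

£133.36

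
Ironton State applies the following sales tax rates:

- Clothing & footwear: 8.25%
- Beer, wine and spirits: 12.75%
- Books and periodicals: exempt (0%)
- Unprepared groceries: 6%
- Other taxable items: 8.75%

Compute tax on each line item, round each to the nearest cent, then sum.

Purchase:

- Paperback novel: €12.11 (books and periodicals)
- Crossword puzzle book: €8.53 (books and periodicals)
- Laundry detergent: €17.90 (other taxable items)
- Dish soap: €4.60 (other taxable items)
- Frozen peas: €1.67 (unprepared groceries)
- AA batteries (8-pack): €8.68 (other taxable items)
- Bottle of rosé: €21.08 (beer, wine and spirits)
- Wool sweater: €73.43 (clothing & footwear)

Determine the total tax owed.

Paperback novel €12.11: books and periodicals → 0% → €0.00
Crossword puzzle book €8.53: books and periodicals → 0% → €0.00
Laundry detergent €17.90: other taxable items → 8.75% → €1.57
Dish soap €4.60: other taxable items → 8.75% → €0.40
Frozen peas €1.67: unprepared groceries → 6% → €0.10
AA batteries (8-pack) €8.68: other taxable items → 8.75% → €0.76
Bottle of rosé €21.08: beer, wine and spirits → 12.75% → €2.69
Wool sweater €73.43: clothing & footwear → 8.25% → €6.06
Total tax = €1.57 + €0.40 + €0.10 + €0.76 + €2.69 + €6.06 = €11.58

€11.58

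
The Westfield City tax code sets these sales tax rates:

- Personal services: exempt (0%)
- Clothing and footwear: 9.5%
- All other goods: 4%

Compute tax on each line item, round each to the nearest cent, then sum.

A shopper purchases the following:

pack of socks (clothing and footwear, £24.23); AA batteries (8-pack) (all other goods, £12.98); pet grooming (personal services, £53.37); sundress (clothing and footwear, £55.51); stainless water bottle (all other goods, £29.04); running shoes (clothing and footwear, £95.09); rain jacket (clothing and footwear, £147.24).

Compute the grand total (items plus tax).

Pack of socks £24.23: clothing and footwear → 9.5% → £2.30
AA batteries (8-pack) £12.98: all other goods → 4% → £0.52
Pet grooming £53.37: personal services → 0% → £0.00
Sundress £55.51: clothing and footwear → 9.5% → £5.27
Stainless water bottle £29.04: all other goods → 4% → £1.16
Running shoes £95.09: clothing and footwear → 9.5% → £9.03
Rain jacket £147.24: clothing and footwear → 9.5% → £13.99
Subtotal = £417.46; tax = £32.27; total due = £449.73

£449.73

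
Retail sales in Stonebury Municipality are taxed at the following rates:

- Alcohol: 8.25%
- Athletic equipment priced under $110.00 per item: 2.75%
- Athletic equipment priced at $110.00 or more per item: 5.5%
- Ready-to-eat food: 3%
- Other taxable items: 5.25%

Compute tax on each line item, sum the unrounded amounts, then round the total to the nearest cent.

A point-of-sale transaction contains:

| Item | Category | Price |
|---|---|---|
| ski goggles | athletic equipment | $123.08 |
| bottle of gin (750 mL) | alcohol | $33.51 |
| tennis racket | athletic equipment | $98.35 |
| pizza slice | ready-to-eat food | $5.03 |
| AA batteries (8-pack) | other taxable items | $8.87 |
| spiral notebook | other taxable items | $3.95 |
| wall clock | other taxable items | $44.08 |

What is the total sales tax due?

Ski goggles $123.08: athletic equipment, $110.00 or more → 5.5% → $6.7694
Bottle of gin (750 mL) $33.51: alcohol → 8.25% → $2.764575
Tennis racket $98.35: athletic equipment, under $110.00 → 2.75% → $2.704625
Pizza slice $5.03: ready-to-eat food → 3% → $0.1509
AA batteries (8-pack) $8.87: other taxable items → 5.25% → $0.465675
Spiral notebook $3.95: other taxable items → 5.25% → $0.207375
Wall clock $44.08: other taxable items → 5.25% → $2.3142
Unrounded tax sum = $15.37675 → $15.38

$15.38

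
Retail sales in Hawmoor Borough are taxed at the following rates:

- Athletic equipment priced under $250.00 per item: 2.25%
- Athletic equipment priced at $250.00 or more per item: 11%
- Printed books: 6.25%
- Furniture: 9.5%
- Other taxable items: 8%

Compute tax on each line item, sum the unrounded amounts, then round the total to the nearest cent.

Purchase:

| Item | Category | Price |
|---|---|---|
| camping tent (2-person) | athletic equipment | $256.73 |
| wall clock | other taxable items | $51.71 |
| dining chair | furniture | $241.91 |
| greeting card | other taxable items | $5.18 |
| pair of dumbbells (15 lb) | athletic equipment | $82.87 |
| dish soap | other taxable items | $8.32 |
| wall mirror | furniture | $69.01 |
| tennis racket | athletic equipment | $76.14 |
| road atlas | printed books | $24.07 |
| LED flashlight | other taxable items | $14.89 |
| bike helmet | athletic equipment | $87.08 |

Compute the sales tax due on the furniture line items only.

Dining chair $241.91: furniture → 9.5% → $22.98145
Wall mirror $69.01: furniture → 9.5% → $6.55595
Tax on furniture: unrounded sum = $29.5374 → $29.54

$29.54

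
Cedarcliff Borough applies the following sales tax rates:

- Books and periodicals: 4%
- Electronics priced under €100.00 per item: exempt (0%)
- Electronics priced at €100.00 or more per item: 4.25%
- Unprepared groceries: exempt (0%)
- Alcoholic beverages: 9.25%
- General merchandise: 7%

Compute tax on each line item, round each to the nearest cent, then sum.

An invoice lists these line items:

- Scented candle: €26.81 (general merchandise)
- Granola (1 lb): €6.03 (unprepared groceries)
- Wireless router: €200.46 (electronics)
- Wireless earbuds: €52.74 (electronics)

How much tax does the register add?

€10.40

Scented candle €26.81: general merchandise → 7% → €1.88
Granola (1 lb) €6.03: unprepared groceries → 0% → €0.00
Wireless router €200.46: electronics, €100.00 or more → 4.25% → €8.52
Wireless earbuds €52.74: electronics, under €100.00 → 0% → €0.00
Total tax = €1.88 + €8.52 = €10.40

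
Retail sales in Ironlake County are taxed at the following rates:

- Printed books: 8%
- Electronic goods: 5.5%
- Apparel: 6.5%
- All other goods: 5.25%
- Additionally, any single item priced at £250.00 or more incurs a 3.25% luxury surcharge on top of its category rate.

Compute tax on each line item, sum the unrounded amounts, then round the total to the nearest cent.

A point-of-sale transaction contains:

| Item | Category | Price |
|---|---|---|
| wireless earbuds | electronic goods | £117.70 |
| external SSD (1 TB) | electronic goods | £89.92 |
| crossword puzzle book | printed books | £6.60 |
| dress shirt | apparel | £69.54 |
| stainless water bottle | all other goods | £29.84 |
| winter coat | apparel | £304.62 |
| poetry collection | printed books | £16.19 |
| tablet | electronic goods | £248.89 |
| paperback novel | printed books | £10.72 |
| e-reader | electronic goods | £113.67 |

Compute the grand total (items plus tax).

Wireless earbuds £117.70: electronic goods → 5.5% → £6.4735
External SSD (1 TB) £89.92: electronic goods → 5.5% → £4.9456
Crossword puzzle book £6.60: printed books → 8% → £0.528
Dress shirt £69.54: apparel → 6.5% → £4.5201
Stainless water bottle £29.84: all other goods → 5.25% → £1.5666
Winter coat £304.62: apparel → 6.5% + 3.25% surcharge = 9.75% → £29.70045
Poetry collection £16.19: printed books → 8% → £1.2952
Tablet £248.89: electronic goods → 5.5% → £13.68895
Paperback novel £10.72: printed books → 8% → £0.8576
E-reader £113.67: electronic goods → 5.5% → £6.25185
Subtotal = £1007.69; unrounded tax = £69.82785 → £69.83; total due = £1077.52

£1077.52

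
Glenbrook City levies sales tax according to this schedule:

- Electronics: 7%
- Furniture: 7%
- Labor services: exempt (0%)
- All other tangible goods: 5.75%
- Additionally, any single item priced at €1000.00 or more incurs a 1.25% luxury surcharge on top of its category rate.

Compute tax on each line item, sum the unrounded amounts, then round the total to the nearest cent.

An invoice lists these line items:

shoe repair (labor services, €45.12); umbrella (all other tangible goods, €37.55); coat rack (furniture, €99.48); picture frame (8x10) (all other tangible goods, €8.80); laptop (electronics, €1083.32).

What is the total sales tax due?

€99.00

Shoe repair €45.12: labor services → 0% → €0.00
Umbrella €37.55: all other tangible goods → 5.75% → €2.159125
Coat rack €99.48: furniture → 7% → €6.9636
Picture frame (8x10) €8.80: all other tangible goods → 5.75% → €0.506
Laptop €1083.32: electronics → 7% + 1.25% surcharge = 8.25% → €89.3739
Unrounded tax sum = €99.002625 → €99.00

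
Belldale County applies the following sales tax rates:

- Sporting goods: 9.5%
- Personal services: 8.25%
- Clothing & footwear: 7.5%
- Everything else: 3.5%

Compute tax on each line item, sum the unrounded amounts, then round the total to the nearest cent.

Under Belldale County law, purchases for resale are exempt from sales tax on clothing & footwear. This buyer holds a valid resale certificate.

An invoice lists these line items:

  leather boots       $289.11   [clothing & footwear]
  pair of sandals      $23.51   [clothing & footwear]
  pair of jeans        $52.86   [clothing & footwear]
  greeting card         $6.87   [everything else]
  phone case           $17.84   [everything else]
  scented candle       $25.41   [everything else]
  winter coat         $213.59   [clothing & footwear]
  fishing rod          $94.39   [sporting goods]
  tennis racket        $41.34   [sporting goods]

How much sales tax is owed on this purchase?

Leather boots $289.11: clothing & footwear, buyer-exempt → 0% → $0.00
Pair of sandals $23.51: clothing & footwear, buyer-exempt → 0% → $0.00
Pair of jeans $52.86: clothing & footwear, buyer-exempt → 0% → $0.00
Greeting card $6.87: everything else → 3.5% → $0.24045
Phone case $17.84: everything else → 3.5% → $0.6244
Scented candle $25.41: everything else → 3.5% → $0.88935
Winter coat $213.59: clothing & footwear, buyer-exempt → 0% → $0.00
Fishing rod $94.39: sporting goods → 9.5% → $8.96705
Tennis racket $41.34: sporting goods → 9.5% → $3.9273
Unrounded tax sum = $14.64855 → $14.65

$14.65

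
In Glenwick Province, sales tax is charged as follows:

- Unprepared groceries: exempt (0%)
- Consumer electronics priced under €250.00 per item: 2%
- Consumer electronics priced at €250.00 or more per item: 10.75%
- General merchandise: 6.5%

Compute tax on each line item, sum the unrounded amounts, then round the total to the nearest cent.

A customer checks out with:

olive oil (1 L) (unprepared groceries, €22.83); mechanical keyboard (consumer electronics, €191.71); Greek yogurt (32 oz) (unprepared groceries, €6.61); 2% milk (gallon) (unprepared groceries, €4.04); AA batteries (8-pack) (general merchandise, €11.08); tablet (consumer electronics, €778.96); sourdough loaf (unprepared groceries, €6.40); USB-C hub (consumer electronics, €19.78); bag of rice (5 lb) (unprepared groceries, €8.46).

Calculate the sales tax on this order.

€88.69

Olive oil (1 L) €22.83: unprepared groceries → 0% → €0.00
Mechanical keyboard €191.71: consumer electronics, under €250.00 → 2% → €3.8342
Greek yogurt (32 oz) €6.61: unprepared groceries → 0% → €0.00
2% milk (gallon) €4.04: unprepared groceries → 0% → €0.00
AA batteries (8-pack) €11.08: general merchandise → 6.5% → €0.7202
Tablet €778.96: consumer electronics, €250.00 or more → 10.75% → €83.7382
Sourdough loaf €6.40: unprepared groceries → 0% → €0.00
USB-C hub €19.78: consumer electronics, under €250.00 → 2% → €0.3956
Bag of rice (5 lb) €8.46: unprepared groceries → 0% → €0.00
Unrounded tax sum = €88.6882 → €88.69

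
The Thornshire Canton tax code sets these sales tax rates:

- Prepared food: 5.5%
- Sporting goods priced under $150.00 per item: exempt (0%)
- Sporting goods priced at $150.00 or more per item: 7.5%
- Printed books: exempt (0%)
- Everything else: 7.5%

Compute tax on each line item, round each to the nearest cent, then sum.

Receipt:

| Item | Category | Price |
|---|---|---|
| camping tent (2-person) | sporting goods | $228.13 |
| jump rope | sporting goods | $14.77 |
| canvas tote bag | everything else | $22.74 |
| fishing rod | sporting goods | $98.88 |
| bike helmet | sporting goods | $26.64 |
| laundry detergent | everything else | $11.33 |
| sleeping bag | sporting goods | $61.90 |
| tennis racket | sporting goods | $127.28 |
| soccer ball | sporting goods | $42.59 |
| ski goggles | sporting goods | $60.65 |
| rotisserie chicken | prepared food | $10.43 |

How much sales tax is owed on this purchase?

$20.24

Camping tent (2-person) $228.13: sporting goods, $150.00 or more → 7.5% → $17.11
Jump rope $14.77: sporting goods, under $150.00 → 0% → $0.00
Canvas tote bag $22.74: everything else → 7.5% → $1.71
Fishing rod $98.88: sporting goods, under $150.00 → 0% → $0.00
Bike helmet $26.64: sporting goods, under $150.00 → 0% → $0.00
Laundry detergent $11.33: everything else → 7.5% → $0.85
Sleeping bag $61.90: sporting goods, under $150.00 → 0% → $0.00
Tennis racket $127.28: sporting goods, under $150.00 → 0% → $0.00
Soccer ball $42.59: sporting goods, under $150.00 → 0% → $0.00
Ski goggles $60.65: sporting goods, under $150.00 → 0% → $0.00
Rotisserie chicken $10.43: prepared food → 5.5% → $0.57
Total tax = $17.11 + $1.71 + $0.85 + $0.57 = $20.24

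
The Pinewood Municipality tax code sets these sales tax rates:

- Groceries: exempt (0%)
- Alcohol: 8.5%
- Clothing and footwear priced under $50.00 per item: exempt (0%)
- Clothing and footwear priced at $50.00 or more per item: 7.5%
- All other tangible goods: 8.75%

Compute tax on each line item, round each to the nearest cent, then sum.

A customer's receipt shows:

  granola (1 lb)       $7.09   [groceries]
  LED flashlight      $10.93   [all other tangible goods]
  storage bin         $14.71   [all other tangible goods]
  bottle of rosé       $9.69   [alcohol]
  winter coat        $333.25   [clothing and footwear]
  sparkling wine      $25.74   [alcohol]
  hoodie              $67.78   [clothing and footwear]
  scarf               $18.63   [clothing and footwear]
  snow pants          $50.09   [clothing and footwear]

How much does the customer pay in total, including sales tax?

Granola (1 lb) $7.09: groceries → 0% → $0.00
LED flashlight $10.93: all other tangible goods → 8.75% → $0.96
Storage bin $14.71: all other tangible goods → 8.75% → $1.29
Bottle of rosé $9.69: alcohol → 8.5% → $0.82
Winter coat $333.25: clothing and footwear, $50.00 or more → 7.5% → $24.99
Sparkling wine $25.74: alcohol → 8.5% → $2.19
Hoodie $67.78: clothing and footwear, $50.00 or more → 7.5% → $5.08
Scarf $18.63: clothing and footwear, under $50.00 → 0% → $0.00
Snow pants $50.09: clothing and footwear, $50.00 or more → 7.5% → $3.76
Subtotal = $537.91; tax = $39.09; total due = $577.00

$577.00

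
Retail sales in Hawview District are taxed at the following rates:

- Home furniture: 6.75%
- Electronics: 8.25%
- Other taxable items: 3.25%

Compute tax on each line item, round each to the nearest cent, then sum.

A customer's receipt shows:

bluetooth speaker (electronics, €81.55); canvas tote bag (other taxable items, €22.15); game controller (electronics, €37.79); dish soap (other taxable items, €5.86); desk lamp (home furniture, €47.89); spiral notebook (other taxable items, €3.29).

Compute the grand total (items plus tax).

Bluetooth speaker €81.55: electronics → 8.25% → €6.73
Canvas tote bag €22.15: other taxable items → 3.25% → €0.72
Game controller €37.79: electronics → 8.25% → €3.12
Dish soap €5.86: other taxable items → 3.25% → €0.19
Desk lamp €47.89: home furniture → 6.75% → €3.23
Spiral notebook €3.29: other taxable items → 3.25% → €0.11
Subtotal = €198.53; tax = €14.10; total due = €212.63

€212.63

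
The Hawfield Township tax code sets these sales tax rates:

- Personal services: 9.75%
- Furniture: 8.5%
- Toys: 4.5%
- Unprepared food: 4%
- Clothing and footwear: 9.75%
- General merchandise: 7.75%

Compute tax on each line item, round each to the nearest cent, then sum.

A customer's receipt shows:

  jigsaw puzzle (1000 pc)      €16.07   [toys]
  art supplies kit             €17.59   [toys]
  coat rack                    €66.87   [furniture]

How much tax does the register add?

€7.19

Jigsaw puzzle (1000 pc) €16.07: toys → 4.5% → €0.72
Art supplies kit €17.59: toys → 4.5% → €0.79
Coat rack €66.87: furniture → 8.5% → €5.68
Total tax = €0.72 + €0.79 + €5.68 = €7.19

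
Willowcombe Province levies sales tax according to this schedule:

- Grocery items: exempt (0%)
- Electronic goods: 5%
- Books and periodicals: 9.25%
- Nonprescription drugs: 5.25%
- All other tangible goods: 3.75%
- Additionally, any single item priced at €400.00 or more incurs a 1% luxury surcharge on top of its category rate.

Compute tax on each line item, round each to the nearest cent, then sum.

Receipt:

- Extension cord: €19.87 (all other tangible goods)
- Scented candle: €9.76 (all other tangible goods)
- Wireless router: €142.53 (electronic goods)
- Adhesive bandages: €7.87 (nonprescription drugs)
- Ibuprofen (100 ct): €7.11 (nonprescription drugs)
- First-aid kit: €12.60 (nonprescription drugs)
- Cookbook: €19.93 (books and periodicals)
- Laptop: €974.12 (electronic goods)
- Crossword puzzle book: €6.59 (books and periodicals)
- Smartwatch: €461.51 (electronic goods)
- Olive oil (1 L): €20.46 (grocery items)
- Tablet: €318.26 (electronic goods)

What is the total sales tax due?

Extension cord €19.87: all other tangible goods → 3.75% → €0.75
Scented candle €9.76: all other tangible goods → 3.75% → €0.37
Wireless router €142.53: electronic goods → 5% → €7.13
Adhesive bandages €7.87: nonprescription drugs → 5.25% → €0.41
Ibuprofen (100 ct) €7.11: nonprescription drugs → 5.25% → €0.37
First-aid kit €12.60: nonprescription drugs → 5.25% → €0.66
Cookbook €19.93: books and periodicals → 9.25% → €1.84
Laptop €974.12: electronic goods → 5% + 1% surcharge = 6% → €58.45
Crossword puzzle book €6.59: books and periodicals → 9.25% → €0.61
Smartwatch €461.51: electronic goods → 5% + 1% surcharge = 6% → €27.69
Olive oil (1 L) €20.46: grocery items → 0% → €0.00
Tablet €318.26: electronic goods → 5% → €15.91
Total tax = €0.75 + €0.37 + €7.13 + €0.41 + €0.37 + €0.66 + €1.84 + €58.45 + €0.61 + €27.69 + €15.91 = €114.19

€114.19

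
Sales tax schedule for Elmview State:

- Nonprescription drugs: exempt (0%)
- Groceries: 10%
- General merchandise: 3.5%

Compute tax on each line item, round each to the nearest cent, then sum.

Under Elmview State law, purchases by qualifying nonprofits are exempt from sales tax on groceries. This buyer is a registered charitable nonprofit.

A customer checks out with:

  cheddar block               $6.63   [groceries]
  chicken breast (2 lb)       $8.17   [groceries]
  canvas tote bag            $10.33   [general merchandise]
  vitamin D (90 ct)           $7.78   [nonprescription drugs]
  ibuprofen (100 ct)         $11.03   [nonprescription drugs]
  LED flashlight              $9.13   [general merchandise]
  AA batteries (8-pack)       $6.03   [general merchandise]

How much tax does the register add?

$0.89

Cheddar block $6.63: groceries, buyer-exempt → 0% → $0.00
Chicken breast (2 lb) $8.17: groceries, buyer-exempt → 0% → $0.00
Canvas tote bag $10.33: general merchandise → 3.5% → $0.36
Vitamin D (90 ct) $7.78: nonprescription drugs → 0% → $0.00
Ibuprofen (100 ct) $11.03: nonprescription drugs → 0% → $0.00
LED flashlight $9.13: general merchandise → 3.5% → $0.32
AA batteries (8-pack) $6.03: general merchandise → 3.5% → $0.21
Total tax = $0.36 + $0.32 + $0.21 = $0.89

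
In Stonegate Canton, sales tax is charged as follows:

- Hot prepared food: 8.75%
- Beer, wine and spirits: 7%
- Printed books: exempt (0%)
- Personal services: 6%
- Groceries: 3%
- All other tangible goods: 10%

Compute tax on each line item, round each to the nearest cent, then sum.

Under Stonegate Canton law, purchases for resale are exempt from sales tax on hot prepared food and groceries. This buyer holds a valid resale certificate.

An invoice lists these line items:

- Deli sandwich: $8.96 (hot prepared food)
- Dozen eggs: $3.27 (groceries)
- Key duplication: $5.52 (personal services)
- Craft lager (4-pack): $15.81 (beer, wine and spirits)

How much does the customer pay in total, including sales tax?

$35.00

Deli sandwich $8.96: hot prepared food, buyer-exempt → 0% → $0.00
Dozen eggs $3.27: groceries, buyer-exempt → 0% → $0.00
Key duplication $5.52: personal services → 6% → $0.33
Craft lager (4-pack) $15.81: beer, wine and spirits → 7% → $1.11
Subtotal = $33.56; tax = $1.44; total due = $35.00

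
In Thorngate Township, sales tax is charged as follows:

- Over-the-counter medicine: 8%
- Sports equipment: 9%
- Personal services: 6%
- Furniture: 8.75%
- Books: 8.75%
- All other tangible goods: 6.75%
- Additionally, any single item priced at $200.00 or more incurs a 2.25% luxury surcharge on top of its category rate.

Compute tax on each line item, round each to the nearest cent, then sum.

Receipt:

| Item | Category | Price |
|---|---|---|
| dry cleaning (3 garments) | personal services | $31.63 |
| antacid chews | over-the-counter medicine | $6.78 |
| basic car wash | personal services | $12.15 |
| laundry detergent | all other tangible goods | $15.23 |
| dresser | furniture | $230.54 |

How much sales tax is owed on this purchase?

Dry cleaning (3 garments) $31.63: personal services → 6% → $1.90
Antacid chews $6.78: over-the-counter medicine → 8% → $0.54
Basic car wash $12.15: personal services → 6% → $0.73
Laundry detergent $15.23: all other tangible goods → 6.75% → $1.03
Dresser $230.54: furniture → 8.75% + 2.25% surcharge = 11% → $25.36
Total tax = $1.90 + $0.54 + $0.73 + $1.03 + $25.36 = $29.56

$29.56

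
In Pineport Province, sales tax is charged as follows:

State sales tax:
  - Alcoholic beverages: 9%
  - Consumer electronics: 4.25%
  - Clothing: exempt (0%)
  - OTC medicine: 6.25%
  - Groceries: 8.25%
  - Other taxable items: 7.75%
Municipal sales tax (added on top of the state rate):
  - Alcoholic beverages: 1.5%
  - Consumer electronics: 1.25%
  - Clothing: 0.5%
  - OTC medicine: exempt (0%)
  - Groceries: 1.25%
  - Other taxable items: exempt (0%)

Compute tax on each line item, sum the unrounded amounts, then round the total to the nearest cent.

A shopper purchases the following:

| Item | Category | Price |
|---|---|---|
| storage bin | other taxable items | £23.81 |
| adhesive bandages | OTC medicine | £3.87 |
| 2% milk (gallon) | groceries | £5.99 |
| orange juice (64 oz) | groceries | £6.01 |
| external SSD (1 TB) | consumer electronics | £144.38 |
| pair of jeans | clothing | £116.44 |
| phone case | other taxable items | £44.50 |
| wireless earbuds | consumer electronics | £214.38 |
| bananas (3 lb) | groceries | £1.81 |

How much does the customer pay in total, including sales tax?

£588.35

Storage bin £23.81: other taxable items → 7.75% + 0% municipal = 7.75% → £1.845275
Adhesive bandages £3.87: OTC medicine → 6.25% + 0% municipal = 6.25% → £0.241875
2% milk (gallon) £5.99: groceries → 8.25% + 1.25% municipal = 9.5% → £0.56905
Orange juice (64 oz) £6.01: groceries → 8.25% + 1.25% municipal = 9.5% → £0.57095
External SSD (1 TB) £144.38: consumer electronics → 4.25% + 1.25% municipal = 5.5% → £7.9409
Pair of jeans £116.44: clothing → 0% + 0.5% municipal = 0.5% → £0.5822
Phone case £44.50: other taxable items → 7.75% + 0% municipal = 7.75% → £3.44875
Wireless earbuds £214.38: consumer electronics → 4.25% + 1.25% municipal = 5.5% → £11.7909
Bananas (3 lb) £1.81: groceries → 8.25% + 1.25% municipal = 9.5% → £0.17195
Subtotal = £561.19; unrounded tax = £27.16185 → £27.16; total due = £588.35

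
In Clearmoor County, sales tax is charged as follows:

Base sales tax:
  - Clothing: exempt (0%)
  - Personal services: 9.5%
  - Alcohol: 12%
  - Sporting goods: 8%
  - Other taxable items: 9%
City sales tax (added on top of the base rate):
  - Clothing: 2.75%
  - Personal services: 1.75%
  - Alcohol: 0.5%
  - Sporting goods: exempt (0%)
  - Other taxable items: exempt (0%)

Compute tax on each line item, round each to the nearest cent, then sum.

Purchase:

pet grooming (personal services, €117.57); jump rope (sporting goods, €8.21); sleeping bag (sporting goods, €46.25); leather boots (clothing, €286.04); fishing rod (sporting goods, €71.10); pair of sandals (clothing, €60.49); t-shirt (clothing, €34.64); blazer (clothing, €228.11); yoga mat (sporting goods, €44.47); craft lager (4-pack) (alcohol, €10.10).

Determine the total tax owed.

€44.85

Pet grooming €117.57: personal services → 9.5% + 1.75% city = 11.25% → €13.23
Jump rope €8.21: sporting goods → 8% + 0% city = 8% → €0.66
Sleeping bag €46.25: sporting goods → 8% + 0% city = 8% → €3.70
Leather boots €286.04: clothing → 0% + 2.75% city = 2.75% → €7.87
Fishing rod €71.10: sporting goods → 8% + 0% city = 8% → €5.69
Pair of sandals €60.49: clothing → 0% + 2.75% city = 2.75% → €1.66
T-shirt €34.64: clothing → 0% + 2.75% city = 2.75% → €0.95
Blazer €228.11: clothing → 0% + 2.75% city = 2.75% → €6.27
Yoga mat €44.47: sporting goods → 8% + 0% city = 8% → €3.56
Craft lager (4-pack) €10.10: alcohol → 12% + 0.5% city = 12.5% → €1.26
Total tax = €13.23 + €0.66 + €3.70 + €7.87 + €5.69 + €1.66 + €0.95 + €6.27 + €3.56 + €1.26 = €44.85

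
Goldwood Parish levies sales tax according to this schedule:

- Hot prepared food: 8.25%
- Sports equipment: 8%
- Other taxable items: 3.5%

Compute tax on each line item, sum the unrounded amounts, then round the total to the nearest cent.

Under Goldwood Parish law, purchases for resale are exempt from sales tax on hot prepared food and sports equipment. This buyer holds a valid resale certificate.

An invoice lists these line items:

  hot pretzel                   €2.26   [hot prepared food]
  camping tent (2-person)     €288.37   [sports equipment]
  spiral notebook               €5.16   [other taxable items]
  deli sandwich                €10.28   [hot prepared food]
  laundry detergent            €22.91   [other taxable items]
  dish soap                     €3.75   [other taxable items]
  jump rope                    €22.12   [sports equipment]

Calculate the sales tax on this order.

Hot pretzel €2.26: hot prepared food, buyer-exempt → 0% → €0.00
Camping tent (2-person) €288.37: sports equipment, buyer-exempt → 0% → €0.00
Spiral notebook €5.16: other taxable items → 3.5% → €0.1806
Deli sandwich €10.28: hot prepared food, buyer-exempt → 0% → €0.00
Laundry detergent €22.91: other taxable items → 3.5% → €0.80185
Dish soap €3.75: other taxable items → 3.5% → €0.13125
Jump rope €22.12: sports equipment, buyer-exempt → 0% → €0.00
Unrounded tax sum = €1.1137 → €1.11

€1.11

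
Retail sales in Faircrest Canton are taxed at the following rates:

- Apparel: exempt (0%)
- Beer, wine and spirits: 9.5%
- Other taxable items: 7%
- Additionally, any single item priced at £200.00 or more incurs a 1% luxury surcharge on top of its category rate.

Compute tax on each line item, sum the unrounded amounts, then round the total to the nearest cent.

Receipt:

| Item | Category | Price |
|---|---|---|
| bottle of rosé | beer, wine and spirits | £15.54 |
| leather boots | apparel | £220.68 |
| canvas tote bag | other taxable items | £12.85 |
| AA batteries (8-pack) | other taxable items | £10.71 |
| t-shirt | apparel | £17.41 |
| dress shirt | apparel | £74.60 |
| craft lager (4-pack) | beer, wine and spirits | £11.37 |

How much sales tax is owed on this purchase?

Bottle of rosé £15.54: beer, wine and spirits → 9.5% → £1.4763
Leather boots £220.68: apparel → 0% + 1% surcharge = 1% → £2.2068
Canvas tote bag £12.85: other taxable items → 7% → £0.8995
AA batteries (8-pack) £10.71: other taxable items → 7% → £0.7497
T-shirt £17.41: apparel → 0% → £0.00
Dress shirt £74.60: apparel → 0% → £0.00
Craft lager (4-pack) £11.37: beer, wine and spirits → 9.5% → £1.08015
Unrounded tax sum = £6.41245 → £6.41

£6.41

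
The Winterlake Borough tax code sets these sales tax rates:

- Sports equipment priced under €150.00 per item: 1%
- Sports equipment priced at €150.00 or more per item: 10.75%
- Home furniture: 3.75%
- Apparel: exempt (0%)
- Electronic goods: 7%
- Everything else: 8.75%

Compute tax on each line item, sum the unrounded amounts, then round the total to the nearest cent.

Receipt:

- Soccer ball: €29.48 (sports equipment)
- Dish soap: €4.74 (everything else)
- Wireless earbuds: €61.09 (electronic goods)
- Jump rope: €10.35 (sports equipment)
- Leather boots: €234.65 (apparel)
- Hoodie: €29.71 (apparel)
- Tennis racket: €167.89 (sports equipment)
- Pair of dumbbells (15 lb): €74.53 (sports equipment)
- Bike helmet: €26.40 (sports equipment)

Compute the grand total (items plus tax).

Soccer ball €29.48: sports equipment, under €150.00 → 1% → €0.2948
Dish soap €4.74: everything else → 8.75% → €0.41475
Wireless earbuds €61.09: electronic goods → 7% → €4.2763
Jump rope €10.35: sports equipment, under €150.00 → 1% → €0.1035
Leather boots €234.65: apparel → 0% → €0.00
Hoodie €29.71: apparel → 0% → €0.00
Tennis racket €167.89: sports equipment, €150.00 or more → 10.75% → €18.048175
Pair of dumbbells (15 lb) €74.53: sports equipment, under €150.00 → 1% → €0.7453
Bike helmet €26.40: sports equipment, under €150.00 → 1% → €0.264
Subtotal = €638.84; unrounded tax = €24.146825 → €24.15; total due = €662.99

€662.99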